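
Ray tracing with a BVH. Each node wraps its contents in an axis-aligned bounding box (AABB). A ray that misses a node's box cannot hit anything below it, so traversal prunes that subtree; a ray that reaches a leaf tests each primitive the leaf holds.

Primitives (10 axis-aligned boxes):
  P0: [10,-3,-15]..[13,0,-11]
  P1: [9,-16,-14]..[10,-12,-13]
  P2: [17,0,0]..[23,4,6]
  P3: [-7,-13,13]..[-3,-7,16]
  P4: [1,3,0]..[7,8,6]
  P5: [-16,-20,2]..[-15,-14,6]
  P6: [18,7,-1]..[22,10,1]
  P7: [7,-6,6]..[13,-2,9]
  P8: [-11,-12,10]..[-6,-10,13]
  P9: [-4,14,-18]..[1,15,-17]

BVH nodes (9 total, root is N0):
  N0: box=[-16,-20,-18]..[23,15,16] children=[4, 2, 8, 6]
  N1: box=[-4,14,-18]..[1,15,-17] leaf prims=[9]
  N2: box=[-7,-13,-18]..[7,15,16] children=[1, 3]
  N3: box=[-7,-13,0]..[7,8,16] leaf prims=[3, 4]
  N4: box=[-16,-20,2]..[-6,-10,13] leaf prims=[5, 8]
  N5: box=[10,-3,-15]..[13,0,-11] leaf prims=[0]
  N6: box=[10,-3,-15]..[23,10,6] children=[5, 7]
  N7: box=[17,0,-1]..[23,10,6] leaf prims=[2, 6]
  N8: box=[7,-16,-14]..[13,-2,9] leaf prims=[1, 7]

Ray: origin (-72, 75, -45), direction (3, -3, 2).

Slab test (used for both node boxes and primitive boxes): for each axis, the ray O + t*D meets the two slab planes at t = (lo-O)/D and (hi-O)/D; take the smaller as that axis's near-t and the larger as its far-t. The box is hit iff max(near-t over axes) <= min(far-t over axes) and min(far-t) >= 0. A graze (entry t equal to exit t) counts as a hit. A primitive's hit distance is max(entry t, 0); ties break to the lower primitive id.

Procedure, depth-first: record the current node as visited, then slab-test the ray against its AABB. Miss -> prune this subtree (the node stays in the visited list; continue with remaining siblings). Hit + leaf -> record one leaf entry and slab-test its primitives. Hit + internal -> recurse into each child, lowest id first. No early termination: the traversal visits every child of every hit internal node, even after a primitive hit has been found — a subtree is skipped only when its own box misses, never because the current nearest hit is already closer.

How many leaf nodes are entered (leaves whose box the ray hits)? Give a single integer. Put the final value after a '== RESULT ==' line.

Walk:
N0 x:[56/3,95/3] y:[20,95/3] z:[27/2,61/2] -> hit [20,61/2], descend [2, 4, 6, 8]
  N2 x:[65/3,79/3] y:[20,88/3] z:[27/2,61/2] -> hit [65/3,79/3], descend [1, 3]
    N1 x:[68/3,73/3] y:[20,61/3] z:[27/2,14] -> miss, prune
    N3 x:[65/3,79/3] y:[67/3,88/3] z:[45/2,61/2] -> hit [45/2,79/3] leaf, test {P3(miss), P4(miss)}
  N4 x:[56/3,22] y:[85/3,95/3] z:[47/2,29] -> miss, prune
  N6 x:[82/3,95/3] y:[65/3,26] z:[15,51/2] -> miss, prune
  N8 x:[79/3,85/3] y:[77/3,91/3] z:[31/2,27] -> hit [79/3,27] leaf, test {P1(miss), P7@t=79/3}

order=[0, 2, 1, 3, 4, 6, 8]  |boxes|=7  |leaves|=2  hit=P7

== RESULT ==
2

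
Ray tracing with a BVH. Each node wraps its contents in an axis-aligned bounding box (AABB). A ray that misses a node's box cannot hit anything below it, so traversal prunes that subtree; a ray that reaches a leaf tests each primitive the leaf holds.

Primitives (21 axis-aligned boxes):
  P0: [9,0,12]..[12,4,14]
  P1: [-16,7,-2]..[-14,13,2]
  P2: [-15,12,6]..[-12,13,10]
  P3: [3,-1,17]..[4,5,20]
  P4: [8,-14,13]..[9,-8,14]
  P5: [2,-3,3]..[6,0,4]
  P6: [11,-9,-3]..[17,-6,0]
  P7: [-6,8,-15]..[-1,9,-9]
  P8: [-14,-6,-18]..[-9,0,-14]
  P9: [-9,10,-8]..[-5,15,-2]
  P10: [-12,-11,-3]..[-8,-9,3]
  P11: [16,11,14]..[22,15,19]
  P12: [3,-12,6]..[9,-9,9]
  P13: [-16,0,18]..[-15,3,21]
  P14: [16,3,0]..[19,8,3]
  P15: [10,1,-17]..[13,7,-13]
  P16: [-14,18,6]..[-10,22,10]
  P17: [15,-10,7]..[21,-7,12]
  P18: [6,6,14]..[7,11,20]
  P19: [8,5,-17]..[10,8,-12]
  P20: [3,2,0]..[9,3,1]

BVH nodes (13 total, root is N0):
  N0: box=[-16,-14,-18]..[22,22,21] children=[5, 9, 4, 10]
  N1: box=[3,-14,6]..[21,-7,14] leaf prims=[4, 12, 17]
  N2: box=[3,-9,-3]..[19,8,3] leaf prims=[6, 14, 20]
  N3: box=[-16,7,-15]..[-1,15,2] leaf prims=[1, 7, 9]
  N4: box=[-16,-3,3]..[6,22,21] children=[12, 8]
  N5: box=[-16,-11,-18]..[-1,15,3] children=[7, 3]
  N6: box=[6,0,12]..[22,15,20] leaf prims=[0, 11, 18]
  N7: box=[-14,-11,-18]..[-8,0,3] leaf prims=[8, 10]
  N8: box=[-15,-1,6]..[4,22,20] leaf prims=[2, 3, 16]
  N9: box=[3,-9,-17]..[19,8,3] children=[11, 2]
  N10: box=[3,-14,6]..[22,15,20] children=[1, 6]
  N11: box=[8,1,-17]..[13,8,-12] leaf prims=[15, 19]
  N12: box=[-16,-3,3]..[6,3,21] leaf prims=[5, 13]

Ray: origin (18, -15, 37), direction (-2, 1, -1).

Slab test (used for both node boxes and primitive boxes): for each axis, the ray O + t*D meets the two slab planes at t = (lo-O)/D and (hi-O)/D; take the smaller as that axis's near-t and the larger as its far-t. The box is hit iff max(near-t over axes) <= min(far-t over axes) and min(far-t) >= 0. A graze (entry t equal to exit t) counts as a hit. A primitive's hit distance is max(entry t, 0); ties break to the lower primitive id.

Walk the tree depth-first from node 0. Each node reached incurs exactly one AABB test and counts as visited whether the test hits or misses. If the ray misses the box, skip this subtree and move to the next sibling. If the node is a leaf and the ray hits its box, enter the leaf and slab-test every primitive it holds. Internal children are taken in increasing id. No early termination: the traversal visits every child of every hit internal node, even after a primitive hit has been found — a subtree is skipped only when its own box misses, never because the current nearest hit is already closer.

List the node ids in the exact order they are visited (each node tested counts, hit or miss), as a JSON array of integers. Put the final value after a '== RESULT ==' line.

Walk:
N0 x:[-2,17] y:[1,37] z:[16,55] -> hit [16,17], descend [4, 5, 9, 10]
  N4 x:[6,17] y:[12,37] z:[16,34] -> hit [16,17], descend [8, 12]
    N8 x:[7,33/2] y:[14,37] z:[17,31] -> miss, prune
    N12 x:[6,17] y:[12,18] z:[16,34] -> hit [16,17] leaf, test {P5(miss), P13@t=33/2}
  N5 x:[19/2,17] y:[4,30] z:[34,55] -> miss, prune
  N9 x:[-1/2,15/2] y:[6,23] z:[34,54] -> miss, prune
  N10 x:[-2,15/2] y:[1,30] z:[17,31] -> miss, prune

Visited [0, 4, 8, 12, 5, 9, 10]. Tests: 7 box, 1 leaf. Nearest: P13.

== RESULT ==
[0, 4, 8, 12, 5, 9, 10]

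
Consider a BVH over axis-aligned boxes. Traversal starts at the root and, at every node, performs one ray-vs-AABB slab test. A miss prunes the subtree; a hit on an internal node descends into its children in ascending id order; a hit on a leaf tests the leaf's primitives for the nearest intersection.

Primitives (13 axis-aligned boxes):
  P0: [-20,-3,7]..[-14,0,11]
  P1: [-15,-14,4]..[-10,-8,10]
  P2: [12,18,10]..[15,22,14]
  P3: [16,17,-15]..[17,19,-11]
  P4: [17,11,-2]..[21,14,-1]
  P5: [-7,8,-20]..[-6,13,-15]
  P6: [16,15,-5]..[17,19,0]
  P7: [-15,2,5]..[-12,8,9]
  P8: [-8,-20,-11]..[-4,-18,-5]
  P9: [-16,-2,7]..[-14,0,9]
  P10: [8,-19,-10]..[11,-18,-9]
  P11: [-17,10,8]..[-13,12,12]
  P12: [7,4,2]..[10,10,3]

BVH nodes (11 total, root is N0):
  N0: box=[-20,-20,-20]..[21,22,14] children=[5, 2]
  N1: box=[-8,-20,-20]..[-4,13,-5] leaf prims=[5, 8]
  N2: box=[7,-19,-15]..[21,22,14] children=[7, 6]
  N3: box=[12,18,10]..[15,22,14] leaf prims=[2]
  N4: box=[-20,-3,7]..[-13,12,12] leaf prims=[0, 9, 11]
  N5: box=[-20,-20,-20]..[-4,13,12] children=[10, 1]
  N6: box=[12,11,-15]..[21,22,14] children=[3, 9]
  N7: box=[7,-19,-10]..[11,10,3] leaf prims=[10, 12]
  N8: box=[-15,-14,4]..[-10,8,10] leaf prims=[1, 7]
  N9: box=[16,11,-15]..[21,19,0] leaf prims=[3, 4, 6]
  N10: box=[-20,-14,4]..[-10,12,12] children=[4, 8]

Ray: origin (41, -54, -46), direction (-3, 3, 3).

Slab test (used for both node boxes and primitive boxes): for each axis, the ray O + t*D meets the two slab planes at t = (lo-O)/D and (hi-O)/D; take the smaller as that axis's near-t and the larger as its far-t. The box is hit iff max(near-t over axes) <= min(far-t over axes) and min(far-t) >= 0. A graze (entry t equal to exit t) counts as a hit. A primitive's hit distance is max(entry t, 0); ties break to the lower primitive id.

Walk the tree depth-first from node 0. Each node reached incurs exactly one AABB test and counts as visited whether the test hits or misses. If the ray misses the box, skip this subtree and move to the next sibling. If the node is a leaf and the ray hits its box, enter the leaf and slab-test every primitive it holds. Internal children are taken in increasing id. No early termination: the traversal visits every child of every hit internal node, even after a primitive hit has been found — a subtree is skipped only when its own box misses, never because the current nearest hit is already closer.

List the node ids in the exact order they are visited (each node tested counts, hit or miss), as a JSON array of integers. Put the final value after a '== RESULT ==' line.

Traverse from the root:
N0 x:[20/3,61/3] y:[34/3,76/3] z:[26/3,20] -> hit [34/3,20], descend [2, 5]
  N2 x:[20/3,34/3] y:[35/3,76/3] z:[31/3,20] -> miss, prune
  N5 x:[15,61/3] y:[34/3,67/3] z:[26/3,58/3] -> hit [15,58/3], descend [1, 10]
    N1 x:[15,49/3] y:[34/3,67/3] z:[26/3,41/3] -> miss, prune
    N10 x:[17,61/3] y:[40/3,22] z:[50/3,58/3] -> hit [17,58/3], descend [4, 8]
      N4 x:[18,61/3] y:[17,22] z:[53/3,58/3] -> hit [18,58/3] leaf, test {P0(miss), P9(miss), P11(miss)}
      N8 x:[17,56/3] y:[40/3,62/3] z:[50/3,56/3] -> hit [17,56/3] leaf, test {P1(miss), P7(miss)}

order=[0, 2, 5, 1, 10, 4, 8]  |boxes|=7  |leaves|=2  hit=miss

== RESULT ==
[0, 2, 5, 1, 10, 4, 8]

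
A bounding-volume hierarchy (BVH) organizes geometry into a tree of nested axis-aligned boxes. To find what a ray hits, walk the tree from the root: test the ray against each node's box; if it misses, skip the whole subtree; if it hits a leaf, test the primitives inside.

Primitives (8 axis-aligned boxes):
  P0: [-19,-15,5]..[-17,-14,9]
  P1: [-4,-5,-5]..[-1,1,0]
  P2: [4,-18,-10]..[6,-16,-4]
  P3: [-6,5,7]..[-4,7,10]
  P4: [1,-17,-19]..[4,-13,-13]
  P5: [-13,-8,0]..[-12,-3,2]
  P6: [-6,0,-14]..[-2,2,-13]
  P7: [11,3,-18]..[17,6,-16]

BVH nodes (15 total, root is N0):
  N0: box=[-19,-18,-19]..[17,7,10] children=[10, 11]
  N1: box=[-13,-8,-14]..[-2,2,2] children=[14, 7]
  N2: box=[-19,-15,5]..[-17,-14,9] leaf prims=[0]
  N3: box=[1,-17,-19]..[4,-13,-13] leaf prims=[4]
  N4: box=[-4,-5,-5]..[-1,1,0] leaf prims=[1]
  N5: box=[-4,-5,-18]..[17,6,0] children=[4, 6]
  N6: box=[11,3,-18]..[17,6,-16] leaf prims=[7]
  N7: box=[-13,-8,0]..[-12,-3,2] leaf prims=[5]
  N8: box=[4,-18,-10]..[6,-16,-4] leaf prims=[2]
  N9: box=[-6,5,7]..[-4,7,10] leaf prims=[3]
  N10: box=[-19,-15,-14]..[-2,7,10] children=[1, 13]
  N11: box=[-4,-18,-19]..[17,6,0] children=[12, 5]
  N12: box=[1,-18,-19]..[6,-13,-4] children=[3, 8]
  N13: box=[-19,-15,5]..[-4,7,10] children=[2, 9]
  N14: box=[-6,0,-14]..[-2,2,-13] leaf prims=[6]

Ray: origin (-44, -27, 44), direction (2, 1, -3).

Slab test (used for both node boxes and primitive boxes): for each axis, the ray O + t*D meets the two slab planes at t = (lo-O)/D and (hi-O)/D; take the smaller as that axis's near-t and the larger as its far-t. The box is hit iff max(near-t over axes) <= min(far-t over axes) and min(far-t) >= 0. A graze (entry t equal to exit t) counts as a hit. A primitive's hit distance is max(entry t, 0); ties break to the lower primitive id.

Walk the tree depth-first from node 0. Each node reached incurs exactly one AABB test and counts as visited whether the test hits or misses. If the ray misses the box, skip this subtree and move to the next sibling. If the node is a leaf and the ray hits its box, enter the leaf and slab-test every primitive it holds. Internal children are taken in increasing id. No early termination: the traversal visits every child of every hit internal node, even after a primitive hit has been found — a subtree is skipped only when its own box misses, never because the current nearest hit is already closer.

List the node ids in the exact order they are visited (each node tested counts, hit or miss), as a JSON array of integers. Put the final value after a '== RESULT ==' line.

Traverse from the root:
N0 x:[25/2,61/2] y:[9,34] z:[34/3,21] -> hit [25/2,21], descend [10, 11]
  N10 x:[25/2,21] y:[12,34] z:[34/3,58/3] -> hit [25/2,58/3], descend [1, 13]
    N1 x:[31/2,21] y:[19,29] z:[14,58/3] -> hit [19,58/3], descend [7, 14]
      N7 x:[31/2,16] y:[19,24] z:[14,44/3] -> miss, prune
      N14 x:[19,21] y:[27,29] z:[19,58/3] -> miss, prune
    N13 x:[25/2,20] y:[12,34] z:[34/3,13] -> hit [25/2,13], descend [2, 9]
      N2 x:[25/2,27/2] y:[12,13] z:[35/3,13] -> hit [25/2,13] leaf, test {P0@t=25/2}
      N9 x:[19,20] y:[32,34] z:[34/3,37/3] -> miss, prune
  N11 x:[20,61/2] y:[9,33] z:[44/3,21] -> hit [20,21], descend [5, 12]
    N5 x:[20,61/2] y:[22,33] z:[44/3,62/3] -> miss, prune
    N12 x:[45/2,25] y:[9,14] z:[16,21] -> miss, prune

order=[0, 10, 1, 7, 14, 13, 2, 9, 11, 5, 12]  |boxes|=11  |leaves|=1  hit=P0

== RESULT ==
[0, 10, 1, 7, 14, 13, 2, 9, 11, 5, 12]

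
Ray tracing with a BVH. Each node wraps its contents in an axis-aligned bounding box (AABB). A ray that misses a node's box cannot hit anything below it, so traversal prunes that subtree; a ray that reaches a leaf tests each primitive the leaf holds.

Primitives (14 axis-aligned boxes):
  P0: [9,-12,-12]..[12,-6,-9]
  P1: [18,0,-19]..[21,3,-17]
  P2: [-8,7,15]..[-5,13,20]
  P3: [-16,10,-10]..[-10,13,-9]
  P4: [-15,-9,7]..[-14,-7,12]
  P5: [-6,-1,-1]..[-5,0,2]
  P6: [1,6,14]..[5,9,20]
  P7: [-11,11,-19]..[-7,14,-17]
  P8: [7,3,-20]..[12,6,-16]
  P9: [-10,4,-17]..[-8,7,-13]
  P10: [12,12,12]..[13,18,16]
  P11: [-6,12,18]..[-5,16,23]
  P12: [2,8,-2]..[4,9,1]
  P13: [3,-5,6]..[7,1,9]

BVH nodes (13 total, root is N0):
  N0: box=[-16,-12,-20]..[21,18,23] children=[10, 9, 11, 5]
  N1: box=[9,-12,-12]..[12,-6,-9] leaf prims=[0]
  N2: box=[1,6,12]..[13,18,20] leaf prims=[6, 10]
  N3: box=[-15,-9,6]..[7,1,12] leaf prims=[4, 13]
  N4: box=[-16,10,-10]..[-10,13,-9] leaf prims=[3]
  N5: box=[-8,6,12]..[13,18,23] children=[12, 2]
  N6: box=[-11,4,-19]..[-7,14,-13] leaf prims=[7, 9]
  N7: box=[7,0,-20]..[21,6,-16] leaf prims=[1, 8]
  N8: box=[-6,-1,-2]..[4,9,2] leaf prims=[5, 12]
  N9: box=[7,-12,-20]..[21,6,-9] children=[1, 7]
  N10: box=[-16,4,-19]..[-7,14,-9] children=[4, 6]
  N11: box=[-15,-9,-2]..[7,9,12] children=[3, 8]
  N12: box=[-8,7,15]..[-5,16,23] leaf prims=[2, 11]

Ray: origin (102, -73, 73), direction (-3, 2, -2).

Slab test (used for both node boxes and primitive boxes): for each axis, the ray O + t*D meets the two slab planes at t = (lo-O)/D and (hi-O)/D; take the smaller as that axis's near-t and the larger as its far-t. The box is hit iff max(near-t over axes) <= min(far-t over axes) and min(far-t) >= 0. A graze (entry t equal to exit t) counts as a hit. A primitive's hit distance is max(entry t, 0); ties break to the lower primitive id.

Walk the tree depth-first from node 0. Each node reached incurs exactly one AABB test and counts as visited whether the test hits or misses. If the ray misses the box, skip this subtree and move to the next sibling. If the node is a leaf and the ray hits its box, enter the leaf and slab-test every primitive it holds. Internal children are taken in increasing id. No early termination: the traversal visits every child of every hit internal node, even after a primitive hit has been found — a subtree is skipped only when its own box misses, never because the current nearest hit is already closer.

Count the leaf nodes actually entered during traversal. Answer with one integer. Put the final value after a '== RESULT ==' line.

Trace the traversal:
N0 x:[27,118/3] y:[61/2,91/2] z:[25,93/2] -> hit [61/2,118/3], descend [5, 9, 10, 11]
  N5 x:[89/3,110/3] y:[79/2,91/2] z:[25,61/2] -> miss, prune
  N9 x:[27,95/3] y:[61/2,79/2] z:[41,93/2] -> miss, prune
  N10 x:[109/3,118/3] y:[77/2,87/2] z:[41,46] -> miss, prune
  N11 x:[95/3,39] y:[32,41] z:[61/2,75/2] -> hit [32,75/2], descend [3, 8]
    N3 x:[95/3,39] y:[32,37] z:[61/2,67/2] -> hit [32,67/2] leaf, test {P4(miss), P13(miss)}
    N8 x:[98/3,36] y:[36,41] z:[71/2,75/2] -> hit [36,36] leaf, test {P5@t=36, P12(miss)}

7 AABB tests over nodes [0, 5, 9, 10, 11, 3, 8]; 2 leaves entered; closest P5.

== RESULT ==
2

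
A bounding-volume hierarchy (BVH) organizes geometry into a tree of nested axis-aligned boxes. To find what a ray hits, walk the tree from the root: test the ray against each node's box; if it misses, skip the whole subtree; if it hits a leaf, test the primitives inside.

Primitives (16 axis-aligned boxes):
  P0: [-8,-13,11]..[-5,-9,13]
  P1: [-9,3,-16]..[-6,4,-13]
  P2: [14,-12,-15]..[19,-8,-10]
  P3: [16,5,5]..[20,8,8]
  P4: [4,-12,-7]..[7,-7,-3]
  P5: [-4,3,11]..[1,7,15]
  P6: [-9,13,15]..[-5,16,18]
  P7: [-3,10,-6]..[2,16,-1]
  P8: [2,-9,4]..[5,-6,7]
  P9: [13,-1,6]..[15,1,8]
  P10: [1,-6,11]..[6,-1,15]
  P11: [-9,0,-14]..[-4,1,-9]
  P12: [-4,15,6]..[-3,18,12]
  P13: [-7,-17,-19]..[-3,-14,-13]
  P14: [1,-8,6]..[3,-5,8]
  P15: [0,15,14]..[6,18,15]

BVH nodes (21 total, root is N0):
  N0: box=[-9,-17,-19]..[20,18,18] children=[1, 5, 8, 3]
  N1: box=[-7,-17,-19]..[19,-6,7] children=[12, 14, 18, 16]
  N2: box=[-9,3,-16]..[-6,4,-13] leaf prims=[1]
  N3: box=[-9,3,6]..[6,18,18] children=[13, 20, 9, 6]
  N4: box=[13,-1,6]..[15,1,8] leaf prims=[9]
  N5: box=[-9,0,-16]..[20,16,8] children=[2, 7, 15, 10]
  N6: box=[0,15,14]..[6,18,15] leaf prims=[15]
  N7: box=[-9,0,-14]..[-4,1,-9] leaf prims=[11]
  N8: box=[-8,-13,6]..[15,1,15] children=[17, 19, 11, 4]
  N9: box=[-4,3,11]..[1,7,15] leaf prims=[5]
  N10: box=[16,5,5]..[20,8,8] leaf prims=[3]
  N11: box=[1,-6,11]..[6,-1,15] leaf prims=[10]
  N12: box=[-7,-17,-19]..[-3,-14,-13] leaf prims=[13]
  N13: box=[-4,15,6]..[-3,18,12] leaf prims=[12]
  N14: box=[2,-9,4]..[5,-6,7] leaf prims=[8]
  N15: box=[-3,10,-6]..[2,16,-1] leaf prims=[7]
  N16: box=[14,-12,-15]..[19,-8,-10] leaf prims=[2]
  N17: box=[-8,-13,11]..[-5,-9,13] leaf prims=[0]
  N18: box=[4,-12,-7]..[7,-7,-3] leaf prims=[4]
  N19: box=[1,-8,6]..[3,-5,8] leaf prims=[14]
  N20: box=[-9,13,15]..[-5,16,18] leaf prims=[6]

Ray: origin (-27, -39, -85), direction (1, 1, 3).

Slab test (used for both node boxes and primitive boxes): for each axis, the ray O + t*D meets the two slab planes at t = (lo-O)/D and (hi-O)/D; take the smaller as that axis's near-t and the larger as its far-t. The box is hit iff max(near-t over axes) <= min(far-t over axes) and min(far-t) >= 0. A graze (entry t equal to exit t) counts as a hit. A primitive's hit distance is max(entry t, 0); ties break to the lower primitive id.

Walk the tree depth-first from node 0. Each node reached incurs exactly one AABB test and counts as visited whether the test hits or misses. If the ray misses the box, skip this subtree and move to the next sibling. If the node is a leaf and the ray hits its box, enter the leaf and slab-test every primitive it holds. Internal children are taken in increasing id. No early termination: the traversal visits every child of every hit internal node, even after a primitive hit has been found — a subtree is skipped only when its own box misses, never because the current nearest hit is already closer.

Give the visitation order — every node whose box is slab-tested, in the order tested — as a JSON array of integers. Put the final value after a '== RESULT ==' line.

Traverse from the root:
N0 x:[18,47] y:[22,57] z:[22,103/3] -> hit [22,103/3], descend [1, 3, 5, 8]
  N1 x:[20,46] y:[22,33] z:[22,92/3] -> hit [22,92/3], descend [12, 14, 16, 18]
    N12 x:[20,24] y:[22,25] z:[22,24] -> hit [22,24] leaf, test {P13@t=22}
    N14 x:[29,32] y:[30,33] z:[89/3,92/3] -> hit [30,92/3] leaf, test {P8@t=30}
    N16 x:[41,46] y:[27,31] z:[70/3,25] -> miss, prune
    N18 x:[31,34] y:[27,32] z:[26,82/3] -> miss, prune
  N3 x:[18,33] y:[42,57] z:[91/3,103/3] -> miss, prune
  N5 x:[18,47] y:[39,55] z:[23,31] -> miss, prune
  N8 x:[19,42] y:[26,40] z:[91/3,100/3] -> hit [91/3,100/3], descend [4, 11, 17, 19]
    N4 x:[40,42] y:[38,40] z:[91/3,31] -> miss, prune
    N11 x:[28,33] y:[33,38] z:[32,100/3] -> hit [33,33] leaf, test {P10@t=33}
    N17 x:[19,22] y:[26,30] z:[32,98/3] -> miss, prune
    N19 x:[28,30] y:[31,34] z:[91/3,31] -> miss, prune

13 AABB tests over nodes [0, 1, 12, 14, 16, 18, 3, 5, 8, 4, 11, 17, 19]; 3 leaves entered; closest P13.

== RESULT ==
[0, 1, 12, 14, 16, 18, 3, 5, 8, 4, 11, 17, 19]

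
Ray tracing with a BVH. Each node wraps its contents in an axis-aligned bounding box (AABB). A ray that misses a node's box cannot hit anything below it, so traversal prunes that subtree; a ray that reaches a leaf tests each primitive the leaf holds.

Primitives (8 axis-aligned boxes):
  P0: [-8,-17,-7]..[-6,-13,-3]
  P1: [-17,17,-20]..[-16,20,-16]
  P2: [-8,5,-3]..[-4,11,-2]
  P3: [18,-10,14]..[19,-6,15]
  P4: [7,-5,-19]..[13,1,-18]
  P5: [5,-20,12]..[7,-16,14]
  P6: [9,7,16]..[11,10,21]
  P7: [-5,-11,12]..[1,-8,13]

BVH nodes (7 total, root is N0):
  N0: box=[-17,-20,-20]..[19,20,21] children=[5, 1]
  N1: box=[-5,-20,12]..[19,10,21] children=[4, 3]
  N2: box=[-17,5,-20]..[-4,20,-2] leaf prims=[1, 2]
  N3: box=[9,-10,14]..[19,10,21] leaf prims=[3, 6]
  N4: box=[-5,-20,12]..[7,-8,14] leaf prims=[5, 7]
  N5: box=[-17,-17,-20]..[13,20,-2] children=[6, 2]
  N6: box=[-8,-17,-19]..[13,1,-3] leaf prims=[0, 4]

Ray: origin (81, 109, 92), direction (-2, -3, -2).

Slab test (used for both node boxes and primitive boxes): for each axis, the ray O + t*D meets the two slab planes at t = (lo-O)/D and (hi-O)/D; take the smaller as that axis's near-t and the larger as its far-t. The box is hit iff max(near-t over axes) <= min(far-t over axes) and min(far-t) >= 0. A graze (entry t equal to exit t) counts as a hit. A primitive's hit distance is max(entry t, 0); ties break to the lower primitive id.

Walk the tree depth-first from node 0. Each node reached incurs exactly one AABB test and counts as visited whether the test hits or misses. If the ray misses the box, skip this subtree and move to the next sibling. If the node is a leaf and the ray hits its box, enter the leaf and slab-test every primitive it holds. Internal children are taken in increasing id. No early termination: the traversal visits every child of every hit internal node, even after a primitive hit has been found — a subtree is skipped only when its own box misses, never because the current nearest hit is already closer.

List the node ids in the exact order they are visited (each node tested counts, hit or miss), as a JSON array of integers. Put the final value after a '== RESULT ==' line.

Trace the traversal:
N0 x:[31,49] y:[89/3,43] z:[71/2,56] -> hit [71/2,43], descend [1, 5]
  N1 x:[31,43] y:[33,43] z:[71/2,40] -> hit [71/2,40], descend [3, 4]
    N3 x:[31,36] y:[33,119/3] z:[71/2,39] -> hit [71/2,36] leaf, test {P3(miss), P6(miss)}
    N4 x:[37,43] y:[39,43] z:[39,40] -> hit [39,40] leaf, test {P5(miss), P7@t=40}
  N5 x:[34,49] y:[89/3,42] z:[47,56] -> miss, prune

Visited [0, 1, 3, 4, 5]. Tests: 5 box, 2 leaf. Nearest: P7.

== RESULT ==
[0, 1, 3, 4, 5]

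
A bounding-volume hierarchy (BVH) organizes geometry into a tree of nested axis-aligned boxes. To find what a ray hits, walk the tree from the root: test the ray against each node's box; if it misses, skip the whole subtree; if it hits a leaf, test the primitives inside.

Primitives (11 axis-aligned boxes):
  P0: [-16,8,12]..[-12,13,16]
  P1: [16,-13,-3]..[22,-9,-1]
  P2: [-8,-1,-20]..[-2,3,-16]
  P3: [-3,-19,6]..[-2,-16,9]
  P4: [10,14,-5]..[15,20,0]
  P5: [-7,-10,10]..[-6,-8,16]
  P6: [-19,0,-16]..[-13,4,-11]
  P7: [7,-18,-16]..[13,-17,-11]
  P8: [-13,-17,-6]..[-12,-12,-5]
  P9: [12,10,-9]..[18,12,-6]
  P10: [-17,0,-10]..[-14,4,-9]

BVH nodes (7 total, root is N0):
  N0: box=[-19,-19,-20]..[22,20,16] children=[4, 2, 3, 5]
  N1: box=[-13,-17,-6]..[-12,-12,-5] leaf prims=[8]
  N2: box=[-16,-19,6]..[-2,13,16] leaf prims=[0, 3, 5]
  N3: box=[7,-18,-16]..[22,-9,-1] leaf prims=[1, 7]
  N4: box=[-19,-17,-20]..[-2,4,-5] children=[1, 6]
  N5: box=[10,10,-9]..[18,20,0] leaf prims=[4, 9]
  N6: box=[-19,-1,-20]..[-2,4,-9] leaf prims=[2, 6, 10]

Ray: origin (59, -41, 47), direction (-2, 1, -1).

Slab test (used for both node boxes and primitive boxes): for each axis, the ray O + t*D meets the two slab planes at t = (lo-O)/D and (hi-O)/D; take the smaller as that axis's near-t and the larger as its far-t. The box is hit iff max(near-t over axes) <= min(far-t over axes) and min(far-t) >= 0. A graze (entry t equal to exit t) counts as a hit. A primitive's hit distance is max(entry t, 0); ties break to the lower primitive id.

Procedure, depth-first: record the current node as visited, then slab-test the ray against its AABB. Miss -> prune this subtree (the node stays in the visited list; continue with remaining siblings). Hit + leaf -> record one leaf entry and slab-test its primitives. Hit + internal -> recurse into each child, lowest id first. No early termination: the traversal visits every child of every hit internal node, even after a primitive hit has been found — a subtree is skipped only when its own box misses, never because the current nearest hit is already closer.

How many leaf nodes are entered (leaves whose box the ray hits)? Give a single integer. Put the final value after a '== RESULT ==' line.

Walk:
N0 x:[37/2,39] y:[22,61] z:[31,67] -> hit [31,39], descend [2, 3, 4, 5]
  N2 x:[61/2,75/2] y:[22,54] z:[31,41] -> hit [31,75/2] leaf, test {P0(miss), P3(miss), P5@t=65/2}
  N3 x:[37/2,26] y:[23,32] z:[48,63] -> miss, prune
  N4 x:[61/2,39] y:[24,45] z:[52,67] -> miss, prune
  N5 x:[41/2,49/2] y:[51,61] z:[47,56] -> miss, prune

order=[0, 2, 3, 4, 5]  |boxes|=5  |leaves|=1  hit=P5

== RESULT ==
1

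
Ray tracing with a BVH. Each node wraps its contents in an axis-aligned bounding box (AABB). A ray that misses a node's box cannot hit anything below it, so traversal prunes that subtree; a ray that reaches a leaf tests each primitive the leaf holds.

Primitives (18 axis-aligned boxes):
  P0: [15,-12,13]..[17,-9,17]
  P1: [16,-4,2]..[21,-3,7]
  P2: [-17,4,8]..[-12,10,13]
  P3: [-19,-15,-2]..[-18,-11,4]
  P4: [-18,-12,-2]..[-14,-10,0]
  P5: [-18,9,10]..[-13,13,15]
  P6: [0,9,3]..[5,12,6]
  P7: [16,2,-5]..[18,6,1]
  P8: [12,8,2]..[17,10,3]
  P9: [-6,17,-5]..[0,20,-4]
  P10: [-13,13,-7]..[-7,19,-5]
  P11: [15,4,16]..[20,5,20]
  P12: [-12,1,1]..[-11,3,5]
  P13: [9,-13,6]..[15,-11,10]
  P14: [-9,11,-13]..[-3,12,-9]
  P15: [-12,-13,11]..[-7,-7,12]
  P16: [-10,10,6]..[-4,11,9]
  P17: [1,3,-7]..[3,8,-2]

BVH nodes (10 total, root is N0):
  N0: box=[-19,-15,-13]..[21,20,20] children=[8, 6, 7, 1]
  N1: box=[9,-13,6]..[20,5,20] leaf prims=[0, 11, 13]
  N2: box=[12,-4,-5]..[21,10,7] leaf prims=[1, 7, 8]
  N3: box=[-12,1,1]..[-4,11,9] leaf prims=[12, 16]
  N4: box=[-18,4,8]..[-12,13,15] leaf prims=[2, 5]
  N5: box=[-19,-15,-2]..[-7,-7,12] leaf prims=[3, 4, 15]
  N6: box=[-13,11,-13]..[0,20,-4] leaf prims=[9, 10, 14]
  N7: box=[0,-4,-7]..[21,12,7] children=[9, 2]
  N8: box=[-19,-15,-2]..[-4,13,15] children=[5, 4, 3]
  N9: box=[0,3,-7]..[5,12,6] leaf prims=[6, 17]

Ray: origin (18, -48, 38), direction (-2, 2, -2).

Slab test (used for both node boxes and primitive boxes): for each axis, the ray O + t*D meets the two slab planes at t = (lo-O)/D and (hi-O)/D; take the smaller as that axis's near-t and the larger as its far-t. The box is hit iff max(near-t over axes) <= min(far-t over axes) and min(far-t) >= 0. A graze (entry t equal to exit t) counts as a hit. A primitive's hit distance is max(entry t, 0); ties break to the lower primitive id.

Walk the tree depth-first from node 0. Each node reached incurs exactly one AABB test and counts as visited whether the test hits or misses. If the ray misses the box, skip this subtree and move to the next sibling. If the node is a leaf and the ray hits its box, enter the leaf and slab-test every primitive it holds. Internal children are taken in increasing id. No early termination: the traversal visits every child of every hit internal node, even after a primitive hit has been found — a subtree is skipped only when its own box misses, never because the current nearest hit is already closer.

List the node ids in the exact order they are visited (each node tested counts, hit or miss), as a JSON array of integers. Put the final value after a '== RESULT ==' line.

Traverse from the root:
N0 x:[-3/2,37/2] y:[33/2,34] z:[9,51/2] -> hit [33/2,37/2], descend [1, 6, 7, 8]
  N1 x:[-1,9/2] y:[35/2,53/2] z:[9,16] -> miss, prune
  N6 x:[9,31/2] y:[59/2,34] z:[21,51/2] -> miss, prune
  N7 x:[-3/2,9] y:[22,30] z:[31/2,45/2] -> miss, prune
  N8 x:[11,37/2] y:[33/2,61/2] z:[23/2,20] -> hit [33/2,37/2], descend [3, 4, 5]
    N3 x:[11,15] y:[49/2,59/2] z:[29/2,37/2] -> miss, prune
    N4 x:[15,18] y:[26,61/2] z:[23/2,15] -> miss, prune
    N5 x:[25/2,37/2] y:[33/2,41/2] z:[13,20] -> hit [33/2,37/2] leaf, test {P3@t=18, P4(miss), P15(miss)}

order=[0, 1, 6, 7, 8, 3, 4, 5]  |boxes|=8  |leaves|=1  hit=P3

== RESULT ==
[0, 1, 6, 7, 8, 3, 4, 5]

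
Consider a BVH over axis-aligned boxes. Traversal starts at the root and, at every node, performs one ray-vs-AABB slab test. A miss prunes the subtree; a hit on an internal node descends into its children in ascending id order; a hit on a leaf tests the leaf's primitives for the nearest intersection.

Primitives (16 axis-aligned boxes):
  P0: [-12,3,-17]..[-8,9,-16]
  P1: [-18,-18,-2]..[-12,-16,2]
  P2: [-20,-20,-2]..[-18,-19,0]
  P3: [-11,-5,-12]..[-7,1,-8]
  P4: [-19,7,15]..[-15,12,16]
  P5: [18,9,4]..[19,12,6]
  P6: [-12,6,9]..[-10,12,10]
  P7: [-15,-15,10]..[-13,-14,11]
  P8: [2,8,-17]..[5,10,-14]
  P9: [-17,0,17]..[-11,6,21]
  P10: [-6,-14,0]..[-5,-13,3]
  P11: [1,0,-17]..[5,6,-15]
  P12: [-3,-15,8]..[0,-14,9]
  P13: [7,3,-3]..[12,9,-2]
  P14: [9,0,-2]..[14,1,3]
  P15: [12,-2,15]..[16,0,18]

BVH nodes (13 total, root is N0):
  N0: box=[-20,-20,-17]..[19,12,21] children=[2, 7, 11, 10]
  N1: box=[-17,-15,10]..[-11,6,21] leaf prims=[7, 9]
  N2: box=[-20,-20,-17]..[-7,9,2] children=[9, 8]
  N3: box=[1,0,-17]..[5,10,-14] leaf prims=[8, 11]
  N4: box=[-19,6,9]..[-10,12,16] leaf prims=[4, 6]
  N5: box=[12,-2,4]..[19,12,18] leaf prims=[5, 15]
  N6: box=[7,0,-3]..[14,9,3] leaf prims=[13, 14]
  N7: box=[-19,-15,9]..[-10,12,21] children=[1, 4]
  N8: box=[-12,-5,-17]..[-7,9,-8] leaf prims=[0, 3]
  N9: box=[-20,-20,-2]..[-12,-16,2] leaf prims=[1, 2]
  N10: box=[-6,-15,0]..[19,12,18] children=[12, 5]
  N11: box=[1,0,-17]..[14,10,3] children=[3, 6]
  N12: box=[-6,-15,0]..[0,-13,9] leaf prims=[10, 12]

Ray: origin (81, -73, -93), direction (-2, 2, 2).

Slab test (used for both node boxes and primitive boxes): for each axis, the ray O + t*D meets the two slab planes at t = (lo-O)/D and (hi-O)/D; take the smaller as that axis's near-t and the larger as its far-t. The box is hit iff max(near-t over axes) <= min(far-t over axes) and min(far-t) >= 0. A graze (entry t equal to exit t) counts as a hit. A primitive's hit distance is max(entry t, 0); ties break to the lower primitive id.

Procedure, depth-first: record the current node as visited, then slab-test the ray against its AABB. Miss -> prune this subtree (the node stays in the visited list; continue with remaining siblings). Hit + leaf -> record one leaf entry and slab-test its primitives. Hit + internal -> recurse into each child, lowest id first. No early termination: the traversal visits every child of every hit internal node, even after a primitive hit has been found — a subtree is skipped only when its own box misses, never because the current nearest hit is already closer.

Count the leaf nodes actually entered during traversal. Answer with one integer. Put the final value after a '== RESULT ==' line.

Walk:
N0 x:[31,101/2] y:[53/2,85/2] z:[38,57] -> hit [38,85/2], descend [2, 7, 10, 11]
  N2 x:[44,101/2] y:[53/2,41] z:[38,95/2] -> miss, prune
  N7 x:[91/2,50] y:[29,85/2] z:[51,57] -> miss, prune
  N10 x:[31,87/2] y:[29,85/2] z:[93/2,111/2] -> miss, prune
  N11 x:[67/2,40] y:[73/2,83/2] z:[38,48] -> hit [38,40], descend [3, 6]
    N3 x:[38,40] y:[73/2,83/2] z:[38,79/2] -> hit [38,79/2] leaf, test {P8(miss), P11@t=38}
    N6 x:[67/2,37] y:[73/2,41] z:[45,48] -> miss, prune

Visited [0, 2, 7, 10, 11, 3, 6]. Tests: 7 box, 1 leaf. Nearest: P11.

== RESULT ==
1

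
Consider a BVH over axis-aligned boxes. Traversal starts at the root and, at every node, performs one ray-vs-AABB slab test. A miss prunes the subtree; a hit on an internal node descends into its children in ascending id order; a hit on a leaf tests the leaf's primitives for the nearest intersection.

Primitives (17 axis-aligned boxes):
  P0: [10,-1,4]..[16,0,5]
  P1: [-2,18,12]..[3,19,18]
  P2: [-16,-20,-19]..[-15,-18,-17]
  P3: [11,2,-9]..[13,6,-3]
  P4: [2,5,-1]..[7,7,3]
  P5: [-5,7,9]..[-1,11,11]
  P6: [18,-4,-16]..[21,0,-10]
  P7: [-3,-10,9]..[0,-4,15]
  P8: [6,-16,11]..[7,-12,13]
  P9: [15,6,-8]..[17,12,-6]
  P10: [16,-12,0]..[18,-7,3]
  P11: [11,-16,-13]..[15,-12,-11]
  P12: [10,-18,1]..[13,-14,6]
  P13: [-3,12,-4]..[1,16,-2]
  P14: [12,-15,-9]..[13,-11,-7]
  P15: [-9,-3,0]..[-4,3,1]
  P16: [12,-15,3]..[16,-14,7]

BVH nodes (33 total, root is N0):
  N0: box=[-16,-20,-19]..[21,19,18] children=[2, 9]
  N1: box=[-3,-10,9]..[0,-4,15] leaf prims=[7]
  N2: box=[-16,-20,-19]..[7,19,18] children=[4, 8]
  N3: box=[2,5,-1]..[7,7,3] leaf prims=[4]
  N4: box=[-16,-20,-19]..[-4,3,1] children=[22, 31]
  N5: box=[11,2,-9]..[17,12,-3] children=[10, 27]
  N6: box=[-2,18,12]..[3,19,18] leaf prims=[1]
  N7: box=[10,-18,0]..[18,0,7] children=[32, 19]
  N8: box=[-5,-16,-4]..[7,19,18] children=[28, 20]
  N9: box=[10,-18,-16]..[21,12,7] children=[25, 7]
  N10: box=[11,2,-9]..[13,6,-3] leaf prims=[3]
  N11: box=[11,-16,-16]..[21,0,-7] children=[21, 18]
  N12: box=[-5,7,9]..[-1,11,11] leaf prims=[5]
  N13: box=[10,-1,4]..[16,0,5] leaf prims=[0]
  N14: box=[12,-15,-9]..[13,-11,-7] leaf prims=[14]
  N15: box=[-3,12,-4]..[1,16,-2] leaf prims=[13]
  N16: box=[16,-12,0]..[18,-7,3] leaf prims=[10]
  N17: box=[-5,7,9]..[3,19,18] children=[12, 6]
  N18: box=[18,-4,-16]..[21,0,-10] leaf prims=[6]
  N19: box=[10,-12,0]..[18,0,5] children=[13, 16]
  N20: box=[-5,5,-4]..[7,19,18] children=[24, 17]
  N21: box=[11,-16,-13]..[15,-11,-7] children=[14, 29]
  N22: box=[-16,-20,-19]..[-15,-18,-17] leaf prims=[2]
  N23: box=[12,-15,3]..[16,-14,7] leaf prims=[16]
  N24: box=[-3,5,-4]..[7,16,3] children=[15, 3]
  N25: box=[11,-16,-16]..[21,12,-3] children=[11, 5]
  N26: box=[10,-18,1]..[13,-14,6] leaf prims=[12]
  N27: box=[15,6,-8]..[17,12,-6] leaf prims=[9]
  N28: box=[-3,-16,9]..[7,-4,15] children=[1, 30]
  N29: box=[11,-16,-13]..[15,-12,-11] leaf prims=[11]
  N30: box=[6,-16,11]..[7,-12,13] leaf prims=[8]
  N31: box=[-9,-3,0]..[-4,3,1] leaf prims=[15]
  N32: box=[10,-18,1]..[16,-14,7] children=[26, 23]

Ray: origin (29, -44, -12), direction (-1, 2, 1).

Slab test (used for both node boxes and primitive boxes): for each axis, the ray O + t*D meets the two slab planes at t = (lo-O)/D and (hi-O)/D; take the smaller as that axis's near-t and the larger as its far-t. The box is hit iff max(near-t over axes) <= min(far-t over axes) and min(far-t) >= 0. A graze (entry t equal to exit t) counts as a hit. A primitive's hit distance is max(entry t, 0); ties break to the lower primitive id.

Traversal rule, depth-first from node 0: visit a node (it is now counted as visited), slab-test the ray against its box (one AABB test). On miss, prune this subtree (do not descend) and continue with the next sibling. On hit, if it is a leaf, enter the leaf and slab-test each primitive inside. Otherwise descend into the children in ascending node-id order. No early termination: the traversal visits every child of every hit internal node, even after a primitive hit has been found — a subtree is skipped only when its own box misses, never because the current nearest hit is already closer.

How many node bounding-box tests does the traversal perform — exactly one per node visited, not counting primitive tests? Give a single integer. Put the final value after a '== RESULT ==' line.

Traverse from the root:
N0 x:[8,45] y:[12,63/2] z:[-7,30] -> hit [12,30], descend [2, 9]
  N2 x:[22,45] y:[12,63/2] z:[-7,30] -> hit [22,30], descend [4, 8]
    N4 x:[33,45] y:[12,47/2] z:[-7,13] -> miss, prune
    N8 x:[22,34] y:[14,63/2] z:[8,30] -> hit [22,30], descend [20, 28]
      N20 x:[22,34] y:[49/2,63/2] z:[8,30] -> hit [49/2,30], descend [17, 24]
        N17 x:[26,34] y:[51/2,63/2] z:[21,30] -> hit [26,30], descend [6, 12]
          N6 x:[26,31] y:[31,63/2] z:[24,30] -> miss, prune
          N12 x:[30,34] y:[51/2,55/2] z:[21,23] -> miss, prune
        N24 x:[22,32] y:[49/2,30] z:[8,15] -> miss, prune
      N28 x:[22,32] y:[14,20] z:[21,27] -> miss, prune
  N9 x:[8,19] y:[13,28] z:[-4,19] -> hit [13,19], descend [7, 25]
    N7 x:[11,19] y:[13,22] z:[12,19] -> hit [13,19], descend [19, 32]
      N19 x:[11,19] y:[16,22] z:[12,17] -> hit [16,17], descend [13, 16]
        N13 x:[13,19] y:[43/2,22] z:[16,17] -> miss, prune
        N16 x:[11,13] y:[16,37/2] z:[12,15] -> miss, prune
      N32 x:[13,19] y:[13,15] z:[13,19] -> hit [13,15], descend [23, 26]
        N23 x:[13,17] y:[29/2,15] z:[15,19] -> hit [15,15] leaf, test {P16@t=15}
        N26 x:[16,19] y:[13,15] z:[13,18] -> miss, prune
    N25 x:[8,18] y:[14,28] z:[-4,9] -> miss, prune

19 AABB tests over nodes [0, 2, 4, 8, 20, 17, 6, 12, 24, 28, 9, 7, 19, 13, 16, 32, 23, 26, 25]; 1 leaf entered; closest P16.

== RESULT ==
19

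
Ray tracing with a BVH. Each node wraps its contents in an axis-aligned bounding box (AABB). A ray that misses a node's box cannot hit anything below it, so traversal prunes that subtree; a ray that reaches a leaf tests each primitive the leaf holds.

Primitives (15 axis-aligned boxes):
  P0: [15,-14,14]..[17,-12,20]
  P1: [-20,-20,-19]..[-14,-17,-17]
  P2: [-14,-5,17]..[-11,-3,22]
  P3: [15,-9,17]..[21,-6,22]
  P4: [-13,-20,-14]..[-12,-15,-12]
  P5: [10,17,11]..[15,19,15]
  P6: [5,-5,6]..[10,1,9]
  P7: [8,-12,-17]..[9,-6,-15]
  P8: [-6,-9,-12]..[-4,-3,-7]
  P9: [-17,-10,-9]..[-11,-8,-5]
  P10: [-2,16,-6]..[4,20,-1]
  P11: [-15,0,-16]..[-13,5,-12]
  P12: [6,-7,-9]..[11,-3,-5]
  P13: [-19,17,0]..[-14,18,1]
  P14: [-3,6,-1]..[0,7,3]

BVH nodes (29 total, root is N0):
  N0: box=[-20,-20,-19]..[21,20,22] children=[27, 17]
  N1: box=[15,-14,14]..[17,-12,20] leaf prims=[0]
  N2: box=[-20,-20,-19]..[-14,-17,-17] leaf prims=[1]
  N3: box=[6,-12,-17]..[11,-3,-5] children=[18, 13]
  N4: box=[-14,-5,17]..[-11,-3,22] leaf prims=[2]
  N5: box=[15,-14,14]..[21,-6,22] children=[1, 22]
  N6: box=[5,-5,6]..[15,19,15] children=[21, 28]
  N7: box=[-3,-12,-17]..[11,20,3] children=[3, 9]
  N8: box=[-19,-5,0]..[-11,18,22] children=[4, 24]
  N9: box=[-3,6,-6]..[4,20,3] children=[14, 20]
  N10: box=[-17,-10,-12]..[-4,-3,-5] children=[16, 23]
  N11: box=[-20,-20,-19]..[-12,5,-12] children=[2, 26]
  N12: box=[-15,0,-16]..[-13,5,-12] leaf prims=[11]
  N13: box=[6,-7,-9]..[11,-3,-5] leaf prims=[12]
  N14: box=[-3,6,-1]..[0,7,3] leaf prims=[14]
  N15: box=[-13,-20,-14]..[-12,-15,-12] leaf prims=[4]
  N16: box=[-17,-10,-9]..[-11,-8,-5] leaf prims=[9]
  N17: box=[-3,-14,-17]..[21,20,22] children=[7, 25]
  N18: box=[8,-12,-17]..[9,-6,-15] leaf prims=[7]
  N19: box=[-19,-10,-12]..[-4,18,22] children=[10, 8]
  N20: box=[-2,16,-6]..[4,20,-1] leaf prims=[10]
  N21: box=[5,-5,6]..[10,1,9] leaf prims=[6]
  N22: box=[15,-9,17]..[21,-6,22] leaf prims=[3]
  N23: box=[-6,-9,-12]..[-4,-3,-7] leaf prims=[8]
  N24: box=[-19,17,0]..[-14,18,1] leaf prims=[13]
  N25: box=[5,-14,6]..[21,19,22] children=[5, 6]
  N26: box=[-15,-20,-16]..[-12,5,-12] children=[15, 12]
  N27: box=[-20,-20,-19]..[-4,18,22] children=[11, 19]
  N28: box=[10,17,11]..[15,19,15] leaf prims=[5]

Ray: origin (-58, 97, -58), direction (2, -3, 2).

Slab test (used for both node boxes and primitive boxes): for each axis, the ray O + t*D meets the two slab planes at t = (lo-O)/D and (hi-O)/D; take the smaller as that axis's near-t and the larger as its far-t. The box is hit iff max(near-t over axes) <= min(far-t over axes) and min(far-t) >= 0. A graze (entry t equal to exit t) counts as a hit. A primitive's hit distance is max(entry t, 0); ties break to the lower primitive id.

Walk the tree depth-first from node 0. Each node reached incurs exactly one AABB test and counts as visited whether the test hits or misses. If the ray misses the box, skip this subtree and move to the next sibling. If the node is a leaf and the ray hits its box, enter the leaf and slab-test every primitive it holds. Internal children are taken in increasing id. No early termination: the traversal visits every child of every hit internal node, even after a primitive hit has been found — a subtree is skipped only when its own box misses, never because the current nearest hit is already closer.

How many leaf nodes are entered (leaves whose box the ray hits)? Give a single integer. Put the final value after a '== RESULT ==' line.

Walk:
N0 x:[19,79/2] y:[77/3,39] z:[39/2,40] -> hit [77/3,39], descend [17, 27]
  N17 x:[55/2,79/2] y:[77/3,37] z:[41/2,40] -> hit [55/2,37], descend [7, 25]
    N7 x:[55/2,69/2] y:[77/3,109/3] z:[41/2,61/2] -> hit [55/2,61/2], descend [3, 9]
      N3 x:[32,69/2] y:[100/3,109/3] z:[41/2,53/2] -> miss, prune
      N9 x:[55/2,31] y:[77/3,91/3] z:[26,61/2] -> hit [55/2,91/3], descend [14, 20]
        N14 x:[55/2,29] y:[30,91/3] z:[57/2,61/2] -> miss, prune
        N20 x:[28,31] y:[77/3,27] z:[26,57/2] -> miss, prune
    N25 x:[63/2,79/2] y:[26,37] z:[32,40] -> hit [32,37], descend [5, 6]
      N5 x:[73/2,79/2] y:[103/3,37] z:[36,40] -> hit [73/2,37], descend [1, 22]
        N1 x:[73/2,75/2] y:[109/3,37] z:[36,39] -> hit [73/2,37] leaf, test {P0@t=73/2}
        N22 x:[73/2,79/2] y:[103/3,106/3] z:[75/2,40] -> miss, prune
      N6 x:[63/2,73/2] y:[26,34] z:[32,73/2] -> hit [32,34], descend [21, 28]
        N21 x:[63/2,34] y:[32,34] z:[32,67/2] -> hit [32,67/2] leaf, test {P6@t=32}
        N28 x:[34,73/2] y:[26,80/3] z:[69/2,73/2] -> miss, prune
  N27 x:[19,27] y:[79/3,39] z:[39/2,40] -> hit [79/3,27], descend [11, 19]
    N11 x:[19,23] y:[92/3,39] z:[39/2,23] -> miss, prune
    N19 x:[39/2,27] y:[79/3,107/3] z:[23,40] -> hit [79/3,27], descend [8, 10]
      N8 x:[39/2,47/2] y:[79/3,34] z:[29,40] -> miss, prune
      N10 x:[41/2,27] y:[100/3,107/3] z:[23,53/2] -> miss, prune

Summary -> nodes [0, 17, 7, 3, 9, 14, 20, 25, 5, 1, 22, 6, 21, 28, 27, 11, 19, 8, 10]; box-tests=19; leaf-entries=2; first=P6

== RESULT ==
2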